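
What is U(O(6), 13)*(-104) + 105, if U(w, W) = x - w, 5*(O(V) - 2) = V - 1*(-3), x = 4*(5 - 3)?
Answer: -1659/5 ≈ -331.80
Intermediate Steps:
x = 8 (x = 4*2 = 8)
O(V) = 13/5 + V/5 (O(V) = 2 + (V - 1*(-3))/5 = 2 + (V + 3)/5 = 2 + (3 + V)/5 = 2 + (3/5 + V/5) = 13/5 + V/5)
U(w, W) = 8 - w
U(O(6), 13)*(-104) + 105 = (8 - (13/5 + (1/5)*6))*(-104) + 105 = (8 - (13/5 + 6/5))*(-104) + 105 = (8 - 1*19/5)*(-104) + 105 = (8 - 19/5)*(-104) + 105 = (21/5)*(-104) + 105 = -2184/5 + 105 = -1659/5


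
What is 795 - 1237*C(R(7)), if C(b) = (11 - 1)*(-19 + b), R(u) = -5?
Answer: 297675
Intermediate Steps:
C(b) = -190 + 10*b (C(b) = 10*(-19 + b) = -190 + 10*b)
795 - 1237*C(R(7)) = 795 - 1237*(-190 + 10*(-5)) = 795 - 1237*(-190 - 50) = 795 - 1237*(-240) = 795 + 296880 = 297675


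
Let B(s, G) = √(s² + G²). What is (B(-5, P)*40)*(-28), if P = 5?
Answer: -5600*√2 ≈ -7919.6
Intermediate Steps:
B(s, G) = √(G² + s²)
(B(-5, P)*40)*(-28) = (√(5² + (-5)²)*40)*(-28) = (√(25 + 25)*40)*(-28) = (√50*40)*(-28) = ((5*√2)*40)*(-28) = (200*√2)*(-28) = -5600*√2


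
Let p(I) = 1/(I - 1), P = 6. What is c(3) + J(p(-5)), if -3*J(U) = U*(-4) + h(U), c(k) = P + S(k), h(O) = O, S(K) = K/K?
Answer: 41/6 ≈ 6.8333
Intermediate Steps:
S(K) = 1
c(k) = 7 (c(k) = 6 + 1 = 7)
p(I) = 1/(-1 + I)
J(U) = U (J(U) = -(U*(-4) + U)/3 = -(-4*U + U)/3 = -(-1)*U = U)
c(3) + J(p(-5)) = 7 + 1/(-1 - 5) = 7 + 1/(-6) = 7 - 1/6 = 41/6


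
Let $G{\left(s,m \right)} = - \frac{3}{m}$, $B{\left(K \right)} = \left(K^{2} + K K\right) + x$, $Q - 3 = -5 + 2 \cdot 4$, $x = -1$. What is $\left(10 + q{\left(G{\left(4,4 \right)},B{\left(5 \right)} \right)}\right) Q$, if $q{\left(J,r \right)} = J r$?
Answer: $- \frac{321}{2} \approx -160.5$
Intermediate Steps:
$Q = 6$ ($Q = 3 + \left(-5 + 2 \cdot 4\right) = 3 + \left(-5 + 8\right) = 3 + 3 = 6$)
$B{\left(K \right)} = -1 + 2 K^{2}$ ($B{\left(K \right)} = \left(K^{2} + K K\right) - 1 = \left(K^{2} + K^{2}\right) - 1 = 2 K^{2} - 1 = -1 + 2 K^{2}$)
$\left(10 + q{\left(G{\left(4,4 \right)},B{\left(5 \right)} \right)}\right) Q = \left(10 + - \frac{3}{4} \left(-1 + 2 \cdot 5^{2}\right)\right) 6 = \left(10 + \left(-3\right) \frac{1}{4} \left(-1 + 2 \cdot 25\right)\right) 6 = \left(10 - \frac{3 \left(-1 + 50\right)}{4}\right) 6 = \left(10 - \frac{147}{4}\right) 6 = \left(- \frac{107}{4}\right) 6 = - \frac{321}{2}$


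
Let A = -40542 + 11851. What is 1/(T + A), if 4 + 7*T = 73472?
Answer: -7/127369 ≈ -5.4958e-5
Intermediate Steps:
T = 73468/7 (T = -4/7 + (⅐)*73472 = -4/7 + 10496 = 73468/7 ≈ 10495.)
A = -28691
1/(T + A) = 1/(73468/7 - 28691) = 1/(-127369/7) = -7/127369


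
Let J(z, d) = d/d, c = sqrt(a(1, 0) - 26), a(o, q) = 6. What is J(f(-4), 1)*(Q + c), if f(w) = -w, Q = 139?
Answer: 139 + 2*I*sqrt(5) ≈ 139.0 + 4.4721*I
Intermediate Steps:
c = 2*I*sqrt(5) (c = sqrt(6 - 26) = sqrt(-20) = 2*I*sqrt(5) ≈ 4.4721*I)
J(z, d) = 1
J(f(-4), 1)*(Q + c) = 1*(139 + 2*I*sqrt(5)) = 139 + 2*I*sqrt(5)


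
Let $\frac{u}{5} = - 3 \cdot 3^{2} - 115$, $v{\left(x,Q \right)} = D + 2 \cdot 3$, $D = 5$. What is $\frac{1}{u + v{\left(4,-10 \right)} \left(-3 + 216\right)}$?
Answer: $\frac{1}{1633} \approx 0.00061237$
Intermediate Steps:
$v{\left(x,Q \right)} = 11$ ($v{\left(x,Q \right)} = 5 + 2 \cdot 3 = 5 + 6 = 11$)
$u = -710$ ($u = 5 \left(- 3 \cdot 3^{2} - 115\right) = 5 \left(\left(-3\right) 9 - 115\right) = 5 \left(-27 - 115\right) = 5 \left(-142\right) = -710$)
$\frac{1}{u + v{\left(4,-10 \right)} \left(-3 + 216\right)} = \frac{1}{-710 + 11 \left(-3 + 216\right)} = \frac{1}{-710 + 11 \cdot 213} = \frac{1}{-710 + 2343} = \frac{1}{1633}$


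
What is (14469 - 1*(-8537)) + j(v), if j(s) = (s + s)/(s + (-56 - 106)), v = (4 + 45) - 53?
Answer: 1909502/83 ≈ 23006.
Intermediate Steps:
v = -4 (v = 49 - 53 = -4)
j(s) = 2*s/(-162 + s) (j(s) = (2*s)/(s - 162) = (2*s)/(-162 + s) = 2*s/(-162 + s))
(14469 - 1*(-8537)) + j(v) = (14469 - 1*(-8537)) + 2*(-4)/(-162 - 4) = (14469 + 8537) + 2*(-4)/(-166) = 23006 + 2*(-4)*(-1/166) = 23006 + 4/83 = 1909502/83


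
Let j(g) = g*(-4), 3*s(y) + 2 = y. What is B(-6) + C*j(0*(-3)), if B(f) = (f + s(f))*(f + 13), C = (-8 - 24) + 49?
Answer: -182/3 ≈ -60.667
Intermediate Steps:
s(y) = -⅔ + y/3
C = 17 (C = -32 + 49 = 17)
j(g) = -4*g
B(f) = (13 + f)*(-⅔ + 4*f/3) (B(f) = (f + (-⅔ + f/3))*(f + 13) = (-⅔ + 4*f/3)*(13 + f) = (13 + f)*(-⅔ + 4*f/3))
B(-6) + C*j(0*(-3)) = (-26/3 + (4/3)*(-6)² + (50/3)*(-6)) + 17*(-0*(-3)) = (-26/3 + (4/3)*36 - 100) + 17*(-4*0) = (-26/3 + 48 - 100) + 17*0 = -182/3 + 0 = -182/3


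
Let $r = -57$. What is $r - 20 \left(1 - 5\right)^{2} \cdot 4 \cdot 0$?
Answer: $-57$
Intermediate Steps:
$r - 20 \left(1 - 5\right)^{2} \cdot 4 \cdot 0 = -57 - 20 \left(1 - 5\right)^{2} \cdot 4 \cdot 0 = -57 - 20 \left(-4\right)^{2} \cdot 4 \cdot 0 = -57 - 20 \cdot 16 \cdot 4 \cdot 0 = -57 - 20 \cdot 64 \cdot 0 = -57 - 0 = -57 + 0 = -57$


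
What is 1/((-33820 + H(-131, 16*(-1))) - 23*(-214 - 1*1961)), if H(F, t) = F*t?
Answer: 1/18301 ≈ 5.4642e-5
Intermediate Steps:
1/((-33820 + H(-131, 16*(-1))) - 23*(-214 - 1*1961)) = 1/((-33820 - 2096*(-1)) - 23*(-214 - 1*1961)) = 1/((-33820 - 131*(-16)) - 23*(-214 - 1961)) = 1/((-33820 + 2096) - 23*(-2175)) = 1/(-31724 + 50025) = 1/18301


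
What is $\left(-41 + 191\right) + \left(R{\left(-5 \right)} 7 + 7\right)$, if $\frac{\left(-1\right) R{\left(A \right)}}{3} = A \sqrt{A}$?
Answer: $157 + 105 i \sqrt{5} \approx 157.0 + 234.79 i$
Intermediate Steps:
$R{\left(A \right)} = - 3 A^{\frac{3}{2}}$ ($R{\left(A \right)} = - 3 A \sqrt{A} = - 3 A^{\frac{3}{2}}$)
$\left(-41 + 191\right) + \left(R{\left(-5 \right)} 7 + 7\right) = \left(-41 + 191\right) + \left(- 3 \left(-5\right)^{\frac{3}{2}} \cdot 7 + 7\right) = 150 + \left(- 3 \left(- 5 i \sqrt{5}\right) 7 + 7\right) = 150 + \left(15 i \sqrt{5} \cdot 7 + 7\right) = 150 + \left(105 i \sqrt{5} + 7\right) = 150 + \left(7 + 105 i \sqrt{5}\right) = 157 + 105 i \sqrt{5}$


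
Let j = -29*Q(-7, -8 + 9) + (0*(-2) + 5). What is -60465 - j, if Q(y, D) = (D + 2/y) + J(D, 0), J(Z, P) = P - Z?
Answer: -423348/7 ≈ -60478.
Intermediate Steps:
Q(y, D) = 2/y (Q(y, D) = (D + 2/y) + (0 - D) = (D + 2/y) - D = 2/y)
j = 93/7 (j = -58/(-7) + (0*(-2) + 5) = -58*(-1)/7 + (0 + 5) = -29*(-2/7) + 5 = 58/7 + 5 = 93/7 ≈ 13.286)
-60465 - j = -60465 - 1*93/7 = -60465 - 93/7 = -423348/7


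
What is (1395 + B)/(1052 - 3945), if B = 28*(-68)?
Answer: 509/2893 ≈ 0.17594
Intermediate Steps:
B = -1904
(1395 + B)/(1052 - 3945) = (1395 - 1904)/(1052 - 3945) = -509/(-2893) = -509*(-1/2893) = 509/2893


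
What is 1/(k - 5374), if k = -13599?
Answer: -1/18973 ≈ -5.2706e-5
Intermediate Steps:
1/(k - 5374) = 1/(-13599 - 5374) = 1/(-18973) = -1/18973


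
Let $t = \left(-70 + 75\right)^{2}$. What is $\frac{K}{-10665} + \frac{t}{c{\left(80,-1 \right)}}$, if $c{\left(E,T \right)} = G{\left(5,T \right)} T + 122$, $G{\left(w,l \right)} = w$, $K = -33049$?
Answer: $\frac{459262}{138645} \approx 3.3125$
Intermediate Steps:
$t = 25$ ($t = 5^{2} = 25$)
$c{\left(E,T \right)} = 122 + 5 T$ ($c{\left(E,T \right)} = 5 T + 122 = 122 + 5 T$)
$\frac{K}{-10665} + \frac{t}{c{\left(80,-1 \right)}} = - \frac{33049}{-10665} + \frac{25}{122 + 5 \left(-1\right)} = \left(-33049\right) \left(- \frac{1}{10665}\right) + \frac{25}{122 - 5} = \frac{33049}{10665} + \frac{25}{117} = \frac{459262}{138645}$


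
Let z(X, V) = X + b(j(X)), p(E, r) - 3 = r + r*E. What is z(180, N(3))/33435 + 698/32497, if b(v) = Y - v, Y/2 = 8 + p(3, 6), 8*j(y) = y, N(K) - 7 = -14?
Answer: 12292279/434614878 ≈ 0.028283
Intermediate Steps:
N(K) = -7 (N(K) = 7 - 14 = -7)
p(E, r) = 3 + r + E*r (p(E, r) = 3 + (r + r*E) = 3 + (r + E*r) = 3 + r + E*r)
j(y) = y/8
Y = 70 (Y = 2*(8 + (3 + 6 + 3*6)) = 2*(8 + (3 + 6 + 18)) = 2*(8 + 27) = 2*35 = 70)
b(v) = 70 - v
z(X, V) = 70 + 7*X/8 (z(X, V) = X + (70 - X/8) = 70 + 7*X/8)
z(180, N(3))/33435 + 698/32497 = (70 + (7/8)*180)/33435 + 698/32497 = (70 + 315/2)*(1/33435) + 698*(1/32497) = (455/2)*(1/33435) + 698/32497 = 91/13374 + 698/32497 = 12292279/434614878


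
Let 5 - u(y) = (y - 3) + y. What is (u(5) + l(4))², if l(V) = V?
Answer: 4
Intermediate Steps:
u(y) = 8 - 2*y (u(y) = 5 - ((y - 3) + y) = 5 - ((-3 + y) + y) = 5 - (-3 + 2*y) = 5 + (3 - 2*y) = 8 - 2*y)
(u(5) + l(4))² = ((8 - 2*5) + 4)² = ((8 - 10) + 4)² = (-2 + 4)² = 2² = 4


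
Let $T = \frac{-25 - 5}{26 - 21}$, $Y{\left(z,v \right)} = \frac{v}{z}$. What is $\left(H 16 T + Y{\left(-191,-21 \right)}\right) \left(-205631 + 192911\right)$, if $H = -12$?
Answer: $- \frac{2799074160}{191} \approx -1.4655 \cdot 10^{7}$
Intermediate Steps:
$T = -6$ ($T = - \frac{30}{5} = \left(-30\right) \frac{1}{5} = -6$)
$\left(H 16 T + Y{\left(-191,-21 \right)}\right) \left(-205631 + 192911\right) = \left(\left(-12\right) 16 \left(-6\right) - \frac{21}{-191}\right) \left(-205631 + 192911\right) = \left(\left(-192\right) \left(-6\right) - - \frac{21}{191}\right) \left(-12720\right) = \left(1152 + \frac{21}{191}\right) \left(-12720\right) = \frac{220053}{191} \left(-12720\right) = - \frac{2799074160}{191}$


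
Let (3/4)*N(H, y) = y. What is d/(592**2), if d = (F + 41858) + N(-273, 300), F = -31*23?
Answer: 41545/350464 ≈ 0.11854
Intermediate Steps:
N(H, y) = 4*y/3
F = -713
d = 41545 (d = (-713 + 41858) + (4/3)*300 = 41145 + 400 = 41545)
d/(592**2) = 41545/(592**2) = 41545/350464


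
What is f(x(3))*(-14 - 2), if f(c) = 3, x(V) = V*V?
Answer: -48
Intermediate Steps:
x(V) = V²
f(x(3))*(-14 - 2) = 3*(-14 - 2) = 3*(-16) = -48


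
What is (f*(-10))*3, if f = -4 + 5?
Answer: -30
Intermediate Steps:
f = 1
(f*(-10))*3 = (1*(-10))*3 = -10*3 = -30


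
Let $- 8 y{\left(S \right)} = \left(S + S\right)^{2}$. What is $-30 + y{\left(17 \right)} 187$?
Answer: $- \frac{54103}{2} \approx -27052.0$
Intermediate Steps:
$y{\left(S \right)} = - \frac{S^{2}}{2}$ ($y{\left(S \right)} = - \frac{\left(S + S\right)^{2}}{8} = - \frac{\left(2 S\right)^{2}}{8} = - \frac{4 S^{2}}{8} = - \frac{S^{2}}{2}$)
$-30 + y{\left(17 \right)} 187 = -30 + - \frac{17^{2}}{2} \cdot 187 = -30 + \left(- \frac{1}{2}\right) 289 \cdot 187 = -30 - \frac{54043}{2} = - \frac{54103}{2}$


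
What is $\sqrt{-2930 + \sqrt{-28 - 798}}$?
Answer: $\sqrt{-2930 + i \sqrt{826}} \approx 0.2655 + 54.13 i$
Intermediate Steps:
$\sqrt{-2930 + \sqrt{-28 - 798}} = \sqrt{-2930 + \sqrt{-826}} = \sqrt{-2930 + i \sqrt{826}}$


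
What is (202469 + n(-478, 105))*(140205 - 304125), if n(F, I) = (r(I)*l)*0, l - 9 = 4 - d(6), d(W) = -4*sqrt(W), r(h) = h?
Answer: -33188718480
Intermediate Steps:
l = 13 + 4*sqrt(6) (l = 9 + (4 - (-4)*sqrt(6)) = 9 + (4 + 4*sqrt(6)) = 13 + 4*sqrt(6) ≈ 22.798)
n(F, I) = 0 (n(F, I) = (I*(13 + 4*sqrt(6)))*0 = 0)
(202469 + n(-478, 105))*(140205 - 304125) = (202469 + 0)*(140205 - 304125) = 202469*(-163920) = -33188718480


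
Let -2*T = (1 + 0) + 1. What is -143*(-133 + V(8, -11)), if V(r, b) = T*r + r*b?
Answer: 32747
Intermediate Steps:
T = -1 (T = -((1 + 0) + 1)/2 = -(1 + 1)/2 = -1/2*2 = -1)
V(r, b) = -r + b*r (V(r, b) = -r + r*b = -r + b*r)
-143*(-133 + V(8, -11)) = -143*(-133 + 8*(-1 - 11)) = -143*(-133 + 8*(-12)) = -143*(-133 - 96) = -143*(-229) = 32747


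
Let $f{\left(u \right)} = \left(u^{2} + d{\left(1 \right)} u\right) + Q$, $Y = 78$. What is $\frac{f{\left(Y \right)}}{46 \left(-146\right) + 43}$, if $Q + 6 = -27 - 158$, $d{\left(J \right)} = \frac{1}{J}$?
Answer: $- \frac{5971}{6673} \approx -0.8948$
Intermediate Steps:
$Q = -191$ ($Q = -6 - 185 = -191$)
$f{\left(u \right)} = -191 + u + u^{2}$ ($f{\left(u \right)} = \left(u^{2} + \frac{u}{1}\right) - 191 = \left(u^{2} + 1 u\right) - 191 = \left(u^{2} + u\right) - 191 = \left(u + u^{2}\right) - 191 = -191 + u + u^{2}$)
$\frac{f{\left(Y \right)}}{46 \left(-146\right) + 43} = \frac{-191 + 78 + 78^{2}}{46 \left(-146\right) + 43} = \frac{-191 + 78 + 6084}{-6716 + 43} = \frac{5971}{-6673} = 5971 \left(- \frac{1}{6673}\right) = - \frac{5971}{6673}$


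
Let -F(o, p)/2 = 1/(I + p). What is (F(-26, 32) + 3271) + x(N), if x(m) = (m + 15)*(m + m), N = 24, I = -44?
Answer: 30859/6 ≈ 5143.2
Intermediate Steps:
F(o, p) = -2/(-44 + p)
x(m) = 2*m*(15 + m) (x(m) = (15 + m)*(2*m) = 2*m*(15 + m))
(F(-26, 32) + 3271) + x(N) = (-2/(-44 + 32) + 3271) + 2*24*(15 + 24) = (-2/(-12) + 3271) + 2*24*39 = (-2*(-1/12) + 3271) + 1872 = (⅙ + 3271) + 1872 = 19627/6 + 1872 = 30859/6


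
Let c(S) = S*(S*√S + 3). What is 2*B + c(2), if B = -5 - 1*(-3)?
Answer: 2 + 4*√2 ≈ 7.6569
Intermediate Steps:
B = -2 (B = -5 + 3 = -2)
c(S) = S*(3 + S^(3/2)) (c(S) = S*(S^(3/2) + 3) = S*(3 + S^(3/2)))
2*B + c(2) = 2*(-2) + (2^(5/2) + 3*2) = -4 + (4*√2 + 6) = -4 + (6 + 4*√2) = 2 + 4*√2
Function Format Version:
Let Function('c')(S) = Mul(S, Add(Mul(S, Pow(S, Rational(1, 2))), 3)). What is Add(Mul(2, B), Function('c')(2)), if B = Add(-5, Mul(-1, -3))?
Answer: Add(2, Mul(4, Pow(2, Rational(1, 2)))) ≈ 7.6569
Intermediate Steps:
B = -2 (B = Add(-5, 3) = -2)
Function('c')(S) = Mul(S, Add(3, Pow(S, Rational(3, 2)))) (Function('c')(S) = Mul(S, Add(Pow(S, Rational(3, 2)), 3)) = Mul(S, Add(3, Pow(S, Rational(3, 2)))))
Add(Mul(2, B), Function('c')(2)) = Add(Mul(2, -2), Add(Pow(2, Rational(5, 2)), Mul(3, 2))) = Add(-4, Add(Mul(4, Pow(2, Rational(1, 2))), 6)) = Add(-4, Add(6, Mul(4, Pow(2, Rational(1, 2))))) = Add(2, Mul(4, Pow(2, Rational(1, 2))))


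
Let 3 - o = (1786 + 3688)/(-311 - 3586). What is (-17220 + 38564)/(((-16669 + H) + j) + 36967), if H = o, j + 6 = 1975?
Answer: 179262/187051 ≈ 0.95836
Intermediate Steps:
j = 1969 (j = -6 + 1975 = 1969)
o = 17165/3897 (o = 3 - (1786 + 3688)/(-311 - 3586) = 3 - 5474/(-3897) = 3 - 5474*(-1)/3897 = 3 - 1*(-5474/3897) = 3 + 5474/3897 = 17165/3897 ≈ 4.4047)
H = 17165/3897 ≈ 4.4047
(-17220 + 38564)/(((-16669 + H) + j) + 36967) = (-17220 + 38564)/(((-16669 + 17165/3897) + 1969) + 36967) = 21344/((-64941928/3897 + 1969) + 36967) = 21344/(-57268735/3897 + 36967) = 21344/(86791664/3897) = 21344*(3897/86791664) = 179262/187051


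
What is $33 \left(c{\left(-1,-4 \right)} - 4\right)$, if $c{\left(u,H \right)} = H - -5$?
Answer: $-99$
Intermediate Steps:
$c{\left(u,H \right)} = 5 + H$ ($c{\left(u,H \right)} = H + 5 = 5 + H$)
$33 \left(c{\left(-1,-4 \right)} - 4\right) = 33 \left(\left(5 - 4\right) - 4\right) = 33 \left(1 - 4\right) = 33 \left(-3\right) = -99$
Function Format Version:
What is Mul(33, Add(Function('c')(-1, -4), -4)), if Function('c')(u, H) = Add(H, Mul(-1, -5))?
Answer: -99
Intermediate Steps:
Function('c')(u, H) = Add(5, H) (Function('c')(u, H) = Add(H, 5) = Add(5, H))
Mul(33, Add(Function('c')(-1, -4), -4)) = Mul(33, Add(Add(5, -4), -4)) = Mul(33, Add(1, -4)) = Mul(33, -3) = -99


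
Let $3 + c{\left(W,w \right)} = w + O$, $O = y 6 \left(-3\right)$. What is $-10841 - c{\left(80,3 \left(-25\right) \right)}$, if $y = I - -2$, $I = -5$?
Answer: $-10817$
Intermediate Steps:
$y = -3$ ($y = -5 - -2 = -5 + 2 = -3$)
$O = 54$ ($O = \left(-3\right) 6 \left(-3\right) = \left(-18\right) \left(-3\right) = 54$)
$c{\left(W,w \right)} = 51 + w$ ($c{\left(W,w \right)} = -3 + \left(w + 54\right) = -3 + \left(54 + w\right) = 51 + w$)
$-10841 - c{\left(80,3 \left(-25\right) \right)} = -10841 - \left(51 + 3 \left(-25\right)\right) = -10841 - \left(51 - 75\right) = -10841 - -24 = -10841 + 24 = -10817$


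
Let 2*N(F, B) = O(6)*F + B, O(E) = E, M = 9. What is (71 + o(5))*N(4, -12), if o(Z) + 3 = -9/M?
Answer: 402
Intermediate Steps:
o(Z) = -4 (o(Z) = -3 - 9/9 = -3 - 9*1/9 = -3 - 1 = -4)
N(F, B) = B/2 + 3*F (N(F, B) = (6*F + B)/2 = (B + 6*F)/2 = B/2 + 3*F)
(71 + o(5))*N(4, -12) = (71 - 4)*((1/2)*(-12) + 3*4) = 67*(-6 + 12) = 67*6 = 402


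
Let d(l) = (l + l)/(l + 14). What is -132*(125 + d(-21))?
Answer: -17292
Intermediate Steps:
d(l) = 2*l/(14 + l) (d(l) = (2*l)/(14 + l) = 2*l/(14 + l))
-132*(125 + d(-21)) = -132*(125 + 2*(-21)/(14 - 21)) = -132*(125 + 2*(-21)/(-7)) = -132*(125 + 2*(-21)*(-1/7)) = -132*(125 + 6) = -132*131 = -17292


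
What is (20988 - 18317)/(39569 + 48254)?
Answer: 2671/87823 ≈ 0.030413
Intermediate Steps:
(20988 - 18317)/(39569 + 48254) = 2671/87823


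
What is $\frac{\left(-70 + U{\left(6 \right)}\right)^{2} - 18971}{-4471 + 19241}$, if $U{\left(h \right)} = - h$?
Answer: $- \frac{377}{422} \approx -0.89336$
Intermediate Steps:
$\frac{\left(-70 + U{\left(6 \right)}\right)^{2} - 18971}{-4471 + 19241} = \frac{\left(-70 - 6\right)^{2} - 18971}{-4471 + 19241} = \frac{\left(-70 - 6\right)^{2} - 18971}{14770} = \left(\left(-76\right)^{2} - 18971\right) \frac{1}{14770} = \left(5776 - 18971\right) \frac{1}{14770} = \left(-13195\right) \frac{1}{14770} = - \frac{377}{422}$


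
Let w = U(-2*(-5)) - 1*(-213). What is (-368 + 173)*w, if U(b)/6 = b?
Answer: -53235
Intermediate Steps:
U(b) = 6*b
w = 273 (w = 6*(-2*(-5)) - 1*(-213) = 6*10 + 213 = 60 + 213 = 273)
(-368 + 173)*w = (-368 + 173)*273 = -195*273 = -53235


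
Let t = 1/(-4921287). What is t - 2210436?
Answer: -10878189951133/4921287 ≈ -2.2104e+6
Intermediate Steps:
t = -1/4921287 ≈ -2.0320e-7
t - 2210436 = -1/4921287 - 2210436 = -10878189951133/4921287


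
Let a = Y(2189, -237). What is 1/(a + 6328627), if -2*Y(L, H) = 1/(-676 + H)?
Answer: 1826/11556072903 ≈ 1.5801e-7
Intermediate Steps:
Y(L, H) = -1/(2*(-676 + H))
a = 1/1826 (a = -1/(-1352 + 2*(-237)) = -1/(-1352 - 474) = -1/(-1826) = -1*(-1/1826) = 1/1826 ≈ 0.00054764)
1/(a + 6328627) = 1/(1/1826 + 6328627) = 1/(11556072903/1826) = 1826/11556072903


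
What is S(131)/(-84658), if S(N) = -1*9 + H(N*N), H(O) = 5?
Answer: 2/42329 ≈ 4.7249e-5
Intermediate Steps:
S(N) = -4 (S(N) = -1*9 + 5 = -9 + 5 = -4)
S(131)/(-84658) = -4/(-84658) = -4*(-1/84658) = 2/42329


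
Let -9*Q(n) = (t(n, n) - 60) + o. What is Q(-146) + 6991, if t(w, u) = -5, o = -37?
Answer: 21007/3 ≈ 7002.3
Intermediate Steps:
Q(n) = 34/3 (Q(n) = -((-5 - 60) - 37)/9 = -(-65 - 37)/9 = -1/9*(-102) = 34/3)
Q(-146) + 6991 = 34/3 + 6991 = 21007/3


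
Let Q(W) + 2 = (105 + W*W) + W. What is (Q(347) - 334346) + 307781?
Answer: 94294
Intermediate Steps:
Q(W) = 103 + W + W**2 (Q(W) = -2 + ((105 + W*W) + W) = -2 + ((105 + W**2) + W) = -2 + (105 + W + W**2) = 103 + W + W**2)
(Q(347) - 334346) + 307781 = ((103 + 347 + 347**2) - 334346) + 307781 = ((103 + 347 + 120409) - 334346) + 307781 = (120859 - 334346) + 307781 = -213487 + 307781 = 94294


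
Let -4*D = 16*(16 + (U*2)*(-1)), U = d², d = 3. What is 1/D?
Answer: ⅛ ≈ 0.12500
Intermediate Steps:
U = 9 (U = 3² = 9)
D = 8 (D = -4*(16 + (9*2)*(-1)) = -4*(16 + 18*(-1)) = -4*(16 - 18) = -4*(-2) = -¼*(-32) = 8)
1/D = 1/8 = ⅛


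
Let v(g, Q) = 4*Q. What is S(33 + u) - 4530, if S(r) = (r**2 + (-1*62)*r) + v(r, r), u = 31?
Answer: -4146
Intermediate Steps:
S(r) = r**2 - 58*r (S(r) = (r**2 + (-1*62)*r) + 4*r = (r**2 - 62*r) + 4*r = r**2 - 58*r)
S(33 + u) - 4530 = (33 + 31)*(-58 + (33 + 31)) - 4530 = 64*(-58 + 64) - 4530 = 64*6 - 4530 = 384 - 4530 = -4146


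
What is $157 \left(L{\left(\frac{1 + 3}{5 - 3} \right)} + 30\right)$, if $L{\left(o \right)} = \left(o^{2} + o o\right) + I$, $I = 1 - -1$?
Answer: $6280$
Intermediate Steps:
$I = 2$ ($I = 1 + 1 = 2$)
$L{\left(o \right)} = 2 + 2 o^{2}$ ($L{\left(o \right)} = \left(o^{2} + o o\right) + 2 = \left(o^{2} + o^{2}\right) + 2 = 2 o^{2} + 2 = 2 + 2 o^{2}$)
$157 \left(L{\left(\frac{1 + 3}{5 - 3} \right)} + 30\right) = 157 \left(\left(2 + 2 \left(\frac{1 + 3}{5 - 3}\right)^{2}\right) + 30\right) = 157 \left(\left(2 + 2 \left(\frac{4}{2}\right)^{2}\right) + 30\right) = 157 \left(\left(2 + 2 \left(4 \cdot \frac{1}{2}\right)^{2}\right) + 30\right) = 157 \left(\left(2 + 2 \cdot 2^{2}\right) + 30\right) = 157 \left(\left(2 + 2 \cdot 4\right) + 30\right) = 157 \left(\left(2 + 8\right) + 30\right) = 157 \left(10 + 30\right) = 157 \cdot 40 = 6280$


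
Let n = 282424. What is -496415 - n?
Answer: -778839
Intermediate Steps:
-496415 - n = -496415 - 1*282424 = -496415 - 282424 = -778839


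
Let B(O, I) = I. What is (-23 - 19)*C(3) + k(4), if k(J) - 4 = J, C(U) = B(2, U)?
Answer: -118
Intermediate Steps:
C(U) = U
k(J) = 4 + J
(-23 - 19)*C(3) + k(4) = (-23 - 19)*3 + (4 + 4) = -42*3 + 8 = -126 + 8 = -118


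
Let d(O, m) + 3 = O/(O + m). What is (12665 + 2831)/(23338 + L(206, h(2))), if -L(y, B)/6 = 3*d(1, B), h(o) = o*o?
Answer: 38740/58471 ≈ 0.66255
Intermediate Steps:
h(o) = o²
d(O, m) = -3 + O/(O + m)
L(y, B) = -18*(-2 - 3*B)/(1 + B) (L(y, B) = -18*(-3*B - 2*1)/(1 + B) = -18*(-3*B - 2)/(1 + B) = -18*(-2 - 3*B)/(1 + B))
(12665 + 2831)/(23338 + L(206, h(2))) = (12665 + 2831)/(23338 + 18*(2 + 3*2²)/(1 + 2²)) = 15496/(23338 + 18*(2 + 3*4)/(1 + 4)) = 15496/(23338 + 18*(2 + 12)/5) = 15496/(23338 + 18*(⅕)*14) = 15496/(23338 + 252/5) = 15496/(116942/5) = 15496*(5/116942) = 38740/58471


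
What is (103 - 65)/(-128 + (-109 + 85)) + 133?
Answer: 531/4 ≈ 132.75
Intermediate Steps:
(103 - 65)/(-128 + (-109 + 85)) + 133 = 38/(-128 - 24) + 133 = 38/(-152) + 133 = 38*(-1/152) + 133 = -¼ + 133 = 531/4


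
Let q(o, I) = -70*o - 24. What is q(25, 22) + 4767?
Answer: 2993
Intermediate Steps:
q(o, I) = -24 - 70*o
q(25, 22) + 4767 = (-24 - 70*25) + 4767 = (-24 - 1750) + 4767 = -1774 + 4767 = 2993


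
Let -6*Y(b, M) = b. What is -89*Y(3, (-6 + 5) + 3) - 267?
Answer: -445/2 ≈ -222.50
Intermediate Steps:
Y(b, M) = -b/6
-89*Y(3, (-6 + 5) + 3) - 267 = -(-89)*3/6 - 267 = -89*(-1/2) - 267 = 89/2 - 267 = -445/2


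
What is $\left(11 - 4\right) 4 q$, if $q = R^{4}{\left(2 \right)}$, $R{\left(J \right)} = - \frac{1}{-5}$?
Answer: $\frac{28}{625} \approx 0.0448$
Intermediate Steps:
$R{\left(J \right)} = \frac{1}{5}$ ($R{\left(J \right)} = \left(-1\right) \left(- \frac{1}{5}\right) = \frac{1}{5}$)
$q = \frac{1}{625}$ ($q = \left(\frac{1}{5}\right)^{4} = \frac{1}{625} \approx 0.0016$)
$\left(11 - 4\right) 4 q = \left(11 - 4\right) 4 \cdot \frac{1}{625} = 7 \cdot 4 \cdot \frac{1}{625} = 28 \cdot \frac{1}{625} = \frac{28}{625}$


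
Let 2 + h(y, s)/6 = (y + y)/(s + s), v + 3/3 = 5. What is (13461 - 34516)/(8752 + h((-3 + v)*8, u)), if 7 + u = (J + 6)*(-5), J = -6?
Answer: -147385/61132 ≈ -2.4109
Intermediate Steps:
v = 4 (v = -1 + 5 = 4)
u = -7 (u = -7 + (-6 + 6)*(-5) = -7 + 0*(-5) = -7 + 0 = -7)
h(y, s) = -12 + 6*y/s (h(y, s) = -12 + 6*((y + y)/(s + s)) = -12 + 6*((2*y)/((2*s))) = -12 + 6*((2*y)*(1/(2*s))) = -12 + 6*(y/s) = -12 + 6*y/s)
(13461 - 34516)/(8752 + h((-3 + v)*8, u)) = (13461 - 34516)/(8752 + (-12 + 6*((-3 + 4)*8)/(-7))) = -21055/(8752 + (-12 + 6*(1*8)*(-1/7))) = -21055/(8752 + (-12 + 6*8*(-1/7))) = -21055/(8752 + (-12 - 48/7)) = -21055/(8752 - 132/7) = -21055/61132/7 = -21055*7/61132 = -147385/61132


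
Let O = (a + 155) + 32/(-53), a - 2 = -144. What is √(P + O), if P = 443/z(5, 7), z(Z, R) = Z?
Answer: 2*√1773115/265 ≈ 10.050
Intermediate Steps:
a = -142 (a = 2 - 144 = -142)
P = 443/5 ≈ 88.600
O = 657/53 (O = (-142 + 155) + 32/(-53) = 13 + 32*(-1/53) = 13 - 32/53 = 657/53 ≈ 12.396)
√(P + O) = √(443/5 + 657/53) = √(26764/265) = 2*√1773115/265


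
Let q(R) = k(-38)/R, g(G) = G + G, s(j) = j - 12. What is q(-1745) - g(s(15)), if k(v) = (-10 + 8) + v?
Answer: -2086/349 ≈ -5.9771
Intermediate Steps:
s(j) = -12 + j
g(G) = 2*G
k(v) = -2 + v
q(R) = -40/R (q(R) = (-2 - 38)/R = -40/R)
q(-1745) - g(s(15)) = -40/(-1745) - 2*(-12 + 15) = -40*(-1/1745) - 2*3 = 8/349 - 1*6 = 8/349 - 6 = -2086/349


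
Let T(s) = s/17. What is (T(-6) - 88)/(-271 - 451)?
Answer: 751/6137 ≈ 0.12237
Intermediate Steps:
T(s) = s/17 (T(s) = s*(1/17) = s/17)
(T(-6) - 88)/(-271 - 451) = ((1/17)*(-6) - 88)/(-271 - 451) = (-6/17 - 88)/(-722) = -1502/17*(-1/722) = 751/6137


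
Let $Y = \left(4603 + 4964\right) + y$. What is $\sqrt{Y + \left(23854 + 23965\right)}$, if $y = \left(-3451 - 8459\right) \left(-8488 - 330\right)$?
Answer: $\sqrt{105079766} \approx 10251.0$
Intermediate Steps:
$y = 105022380$ ($y = \left(-11910\right) \left(-8818\right) = 105022380$)
$Y = 105031947$ ($Y = \left(4603 + 4964\right) + 105022380 = 9567 + 105022380 = 105031947$)
$\sqrt{Y + \left(23854 + 23965\right)} = \sqrt{105031947 + \left(23854 + 23965\right)} = \sqrt{105031947 + 47819} = \sqrt{105079766}$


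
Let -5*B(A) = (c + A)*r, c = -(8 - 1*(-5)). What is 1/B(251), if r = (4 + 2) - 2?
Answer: -5/952 ≈ -0.0052521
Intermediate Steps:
r = 4 (r = 6 - 2 = 4)
c = -13 (c = -(8 + 5) = -1*13 = -13)
B(A) = 52/5 - 4*A/5 (B(A) = -(-13 + A)*4/5 = -(-52 + 4*A)/5 = 52/5 - 4*A/5)
1/B(251) = 1/(52/5 - 4/5*251) = 1/(52/5 - 1004/5) = 1/(-952/5) = -5/952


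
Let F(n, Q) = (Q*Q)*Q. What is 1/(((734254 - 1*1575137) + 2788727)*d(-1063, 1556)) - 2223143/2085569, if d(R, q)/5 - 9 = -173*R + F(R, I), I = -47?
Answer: -1733974694170033531/1626671729596275300 ≈ -1.0660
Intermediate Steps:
F(n, Q) = Q³ (F(n, Q) = Q²*Q = Q³)
d(R, q) = -519070 - 865*R (d(R, q) = 45 + 5*(-173*R + (-47)³) = 45 + 5*(-173*R - 103823) = 45 + 5*(-103823 - 173*R) = 45 + (-519115 - 865*R) = -519070 - 865*R)
1/(((734254 - 1*1575137) + 2788727)*d(-1063, 1556)) - 2223143/2085569 = 1/(((734254 - 1*1575137) + 2788727)*(-519070 - 865*(-1063))) - 2223143/2085569 = 1/(((734254 - 1575137) + 2788727)*(-519070 + 919495)) - 2223143*1/2085569 = 1/((-840883 + 2788727)*400425) - 2223143/2085569 = (1/400425)/1947844 - 2223143/2085569 = (1/1947844)*(1/400425) - 2223143/2085569 = 1/779965433700 - 2223143/2085569 = -1733974694170033531/1626671729596275300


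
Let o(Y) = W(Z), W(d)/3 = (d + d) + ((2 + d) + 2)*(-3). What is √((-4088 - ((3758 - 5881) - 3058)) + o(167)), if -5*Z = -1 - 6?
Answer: 4*√1645/5 ≈ 32.447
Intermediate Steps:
Z = 7/5 (Z = -(-1 - 6)/5 = -⅕*(-7) = 7/5 ≈ 1.4000)
W(d) = -36 - 3*d (W(d) = 3*((d + d) + ((2 + d) + 2)*(-3)) = 3*(2*d + (4 + d)*(-3)) = 3*(2*d + (-12 - 3*d)) = 3*(-12 - d) = -36 - 3*d)
o(Y) = -201/5 (o(Y) = -36 - 3*7/5 = -36 - 21/5 = -201/5)
√((-4088 - ((3758 - 5881) - 3058)) + o(167)) = √((-4088 - ((3758 - 5881) - 3058)) - 201/5) = √((-4088 - (-2123 - 3058)) - 201/5) = √((-4088 - 1*(-5181)) - 201/5) = √((-4088 + 5181) - 201/5) = √(1093 - 201/5) = √(5264/5) = 4*√1645/5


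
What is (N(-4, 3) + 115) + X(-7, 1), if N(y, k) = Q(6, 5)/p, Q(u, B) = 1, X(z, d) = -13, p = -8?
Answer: 815/8 ≈ 101.88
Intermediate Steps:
N(y, k) = -1/8 (N(y, k) = 1/(-8) = 1*(-1/8) = -1/8)
(N(-4, 3) + 115) + X(-7, 1) = (-1/8 + 115) - 13 = 919/8 - 13 = 815/8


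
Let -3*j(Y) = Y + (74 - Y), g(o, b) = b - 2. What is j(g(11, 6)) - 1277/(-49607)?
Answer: -3667087/148821 ≈ -24.641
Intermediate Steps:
g(o, b) = -2 + b
j(Y) = -74/3 (j(Y) = -(Y + (74 - Y))/3 = -1/3*74 = -74/3)
j(g(11, 6)) - 1277/(-49607) = -74/3 - 1277/(-49607) = -74/3 - 1277*(-1)/49607 = -74/3 - 1*(-1277/49607) = -74/3 + 1277/49607 = -3667087/148821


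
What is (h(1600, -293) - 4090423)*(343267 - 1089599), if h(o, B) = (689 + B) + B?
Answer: 3052736706240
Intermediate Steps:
h(o, B) = 689 + 2*B
(h(1600, -293) - 4090423)*(343267 - 1089599) = ((689 + 2*(-293)) - 4090423)*(343267 - 1089599) = ((689 - 586) - 4090423)*(-746332) = (103 - 4090423)*(-746332) = -4090320*(-746332) = 3052736706240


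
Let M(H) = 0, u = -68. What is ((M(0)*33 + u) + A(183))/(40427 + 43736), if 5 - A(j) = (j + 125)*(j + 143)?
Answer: -100471/84163 ≈ -1.1938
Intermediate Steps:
A(j) = 5 - (125 + j)*(143 + j) (A(j) = 5 - (j + 125)*(j + 143) = 5 - (125 + j)*(143 + j))
((M(0)*33 + u) + A(183))/(40427 + 43736) = ((0*33 - 68) + (-17870 - 1*183**2 - 268*183))/(40427 + 43736) = ((0 - 68) + (-17870 - 1*33489 - 49044))/84163 = (-68 + (-17870 - 33489 - 49044))*(1/84163) = (-68 - 100403)*(1/84163) = -100471*1/84163 = -100471/84163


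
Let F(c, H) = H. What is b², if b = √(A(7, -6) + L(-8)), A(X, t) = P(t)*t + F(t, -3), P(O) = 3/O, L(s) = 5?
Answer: 5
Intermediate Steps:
A(X, t) = 0 (A(X, t) = (3/t)*t - 3 = 3 - 3 = 0)
b = √5 (b = √(0 + 5) = √5 ≈ 2.2361)
b² = (√5)² = 5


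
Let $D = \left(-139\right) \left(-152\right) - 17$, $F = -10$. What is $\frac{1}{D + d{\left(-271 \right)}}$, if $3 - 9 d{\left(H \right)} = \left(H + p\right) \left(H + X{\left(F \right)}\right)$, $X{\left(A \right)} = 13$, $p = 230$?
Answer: $\frac{1}{19936} \approx 5.0161 \cdot 10^{-5}$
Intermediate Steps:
$d{\left(H \right)} = \frac{1}{3} - \frac{\left(13 + H\right) \left(230 + H\right)}{9}$ ($d{\left(H \right)} = \frac{1}{3} - \frac{\left(H + 230\right) \left(H + 13\right)}{9} = \frac{1}{3} - \frac{\left(230 + H\right) \left(13 + H\right)}{9} = \frac{1}{3} - \frac{\left(13 + H\right) \left(230 + H\right)}{9}$)
$D = 21111$ ($D = 21128 - 17 = 21111$)
$\frac{1}{D + d{\left(-271 \right)}} = \frac{1}{21111 - \left(- \frac{62866}{9} + \frac{73441}{9}\right)} = \frac{1}{21111 - 1175} = \frac{1}{19936}$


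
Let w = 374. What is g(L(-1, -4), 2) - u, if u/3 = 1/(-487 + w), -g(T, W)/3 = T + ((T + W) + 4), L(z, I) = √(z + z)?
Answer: -2031/113 - 6*I*√2 ≈ -17.973 - 8.4853*I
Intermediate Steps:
L(z, I) = √2*√z (L(z, I) = √(2*z) = √2*√z)
g(T, W) = -12 - 6*T - 3*W (g(T, W) = -3*(T + ((T + W) + 4)) = -3*(T + (4 + T + W)) = -3*(4 + W + 2*T) = -12 - 6*T - 3*W)
u = -3/113 (u = 3/(-487 + 374) = 3/(-113) = 3*(-1/113) = -3/113 ≈ -0.026549)
g(L(-1, -4), 2) - u = (-12 - 6*√2*√(-1) - 3*2) - 1*(-3/113) = (-12 - 6*√2*I - 6) + 3/113 = (-12 - 6*I*√2 - 6) + 3/113 = (-18 - 6*I*√2) + 3/113 = -2031/113 - 6*I*√2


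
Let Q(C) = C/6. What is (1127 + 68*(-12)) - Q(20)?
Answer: 923/3 ≈ 307.67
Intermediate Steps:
Q(C) = C/6 (Q(C) = C*(⅙) = C/6)
(1127 + 68*(-12)) - Q(20) = (1127 + 68*(-12)) - 20/6 = (1127 - 816) - 1*10/3 = 311 - 10/3 = 923/3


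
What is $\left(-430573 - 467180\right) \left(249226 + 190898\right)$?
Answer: $-395122641372$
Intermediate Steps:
$\left(-430573 - 467180\right) \left(249226 + 190898\right) = \left(-897753\right) 440124 = -395122641372$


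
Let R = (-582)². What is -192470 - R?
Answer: -531194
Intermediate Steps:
R = 338724
-192470 - R = -192470 - 1*338724 = -192470 - 338724 = -531194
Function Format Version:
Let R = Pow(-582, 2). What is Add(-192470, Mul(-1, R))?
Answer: -531194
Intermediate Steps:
R = 338724
Add(-192470, Mul(-1, R)) = Add(-192470, Mul(-1, 338724)) = Add(-192470, -338724) = -531194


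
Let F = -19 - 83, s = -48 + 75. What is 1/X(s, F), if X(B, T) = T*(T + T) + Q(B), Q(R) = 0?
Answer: 1/20808 ≈ 4.8058e-5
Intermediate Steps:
s = 27
F = -102
X(B, T) = 2*T**2 (X(B, T) = T*(T + T) + 0 = T*(2*T) + 0 = 2*T**2 + 0 = 2*T**2)
1/X(s, F) = 1/(2*(-102)**2) = 1/(2*10404) = 1/20808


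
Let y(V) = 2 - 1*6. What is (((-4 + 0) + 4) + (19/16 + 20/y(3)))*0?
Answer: 0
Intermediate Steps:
y(V) = -4 (y(V) = 2 - 6 = -4)
(((-4 + 0) + 4) + (19/16 + 20/y(3)))*0 = (((-4 + 0) + 4) + (19/16 + 20/(-4)))*0 = ((-4 + 4) + (19*(1/16) + 20*(-¼)))*0 = (0 + (19/16 - 5))*0 = (0 - 61/16)*0 = -61/16*0 = 0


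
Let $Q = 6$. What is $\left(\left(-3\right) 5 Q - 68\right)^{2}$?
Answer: $24964$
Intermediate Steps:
$\left(\left(-3\right) 5 Q - 68\right)^{2} = \left(\left(-3\right) 5 \cdot 6 - 68\right)^{2} = \left(\left(-15\right) 6 - 68\right)^{2} = \left(-90 - 68\right)^{2} = \left(-158\right)^{2} = 24964$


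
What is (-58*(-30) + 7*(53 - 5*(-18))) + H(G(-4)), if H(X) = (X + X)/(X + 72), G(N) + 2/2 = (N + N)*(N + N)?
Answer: 41129/15 ≈ 2741.9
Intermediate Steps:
G(N) = -1 + 4*N² (G(N) = -1 + (N + N)*(N + N) = -1 + (2*N)*(2*N) = -1 + 4*N²)
H(X) = 2*X/(72 + X) (H(X) = (2*X)/(72 + X) = 2*X/(72 + X))
(-58*(-30) + 7*(53 - 5*(-18))) + H(G(-4)) = (-58*(-30) + 7*(53 - 5*(-18))) + 2*(-1 + 4*(-4)²)/(72 + (-1 + 4*(-4)²)) = (1740 + 7*(53 + 90)) + 2*(-1 + 4*16)/(72 + (-1 + 4*16)) = (1740 + 7*143) + 2*(-1 + 64)/(72 + (-1 + 64)) = (1740 + 1001) + 2*63/(72 + 63) = 2741 + 2*63/135 = 2741 + 2*63*(1/135) = 2741 + 14/15 = 41129/15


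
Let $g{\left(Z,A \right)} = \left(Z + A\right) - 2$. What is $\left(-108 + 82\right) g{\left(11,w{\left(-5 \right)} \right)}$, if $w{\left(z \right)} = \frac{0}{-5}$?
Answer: $-234$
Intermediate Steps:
$w{\left(z \right)} = 0$ ($w{\left(z \right)} = 0 \left(- \frac{1}{5}\right) = 0$)
$g{\left(Z,A \right)} = -2 + A + Z$ ($g{\left(Z,A \right)} = \left(A + Z\right) - 2 = -2 + A + Z$)
$\left(-108 + 82\right) g{\left(11,w{\left(-5 \right)} \right)} = \left(-108 + 82\right) \left(-2 + 0 + 11\right) = \left(-26\right) 9 = -234$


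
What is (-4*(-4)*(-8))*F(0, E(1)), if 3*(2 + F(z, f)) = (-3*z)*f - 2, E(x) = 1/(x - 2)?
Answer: 1024/3 ≈ 341.33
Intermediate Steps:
E(x) = 1/(-2 + x)
F(z, f) = -8/3 - f*z (F(z, f) = -2 + ((-3*z)*f - 2)/3 = -2 + (-3*f*z - 2)/3 = -2 + (-2 - 3*f*z)/3 = -2 + (-2/3 - f*z) = -8/3 - f*z)
(-4*(-4)*(-8))*F(0, E(1)) = (-4*(-4)*(-8))*(-8/3 - 1*0/(-2 + 1)) = (16*(-8))*(-8/3 - 1*0/(-1)) = -128*(-8/3 - 1*(-1)*0) = -128*(-8/3 + 0) = -128*(-8/3) = 1024/3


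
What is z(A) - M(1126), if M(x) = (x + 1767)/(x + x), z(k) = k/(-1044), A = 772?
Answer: -1189709/587772 ≈ -2.0241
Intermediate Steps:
z(k) = -k/1044 (z(k) = k*(-1/1044) = -k/1044)
M(x) = (1767 + x)/(2*x) (M(x) = (1767 + x)/((2*x)) = (1767 + x)*(1/(2*x)) = (1767 + x)/(2*x))
z(A) - M(1126) = -1/1044*772 - (1767 + 1126)/(2*1126) = -193/261 - 2893/(2*1126) = -193/261 - 1*2893/2252 = -193/261 - 2893/2252 = -1189709/587772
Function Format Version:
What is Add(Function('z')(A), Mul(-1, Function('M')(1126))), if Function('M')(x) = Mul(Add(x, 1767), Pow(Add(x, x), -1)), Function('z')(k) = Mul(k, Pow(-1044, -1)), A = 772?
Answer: Rational(-1189709, 587772) ≈ -2.0241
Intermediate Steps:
Function('z')(k) = Mul(Rational(-1, 1044), k) (Function('z')(k) = Mul(k, Rational(-1, 1044)) = Mul(Rational(-1, 1044), k))
Function('M')(x) = Mul(Rational(1, 2), Pow(x, -1), Add(1767, x)) (Function('M')(x) = Mul(Add(1767, x), Pow(Mul(2, x), -1)) = Mul(Add(1767, x), Mul(Rational(1, 2), Pow(x, -1))) = Mul(Rational(1, 2), Pow(x, -1), Add(1767, x)))
Add(Function('z')(A), Mul(-1, Function('M')(1126))) = Add(Mul(Rational(-1, 1044), 772), Mul(-1, Mul(Rational(1, 2), Pow(1126, -1), Add(1767, 1126)))) = Add(Rational(-193, 261), Mul(-1, Mul(Rational(1, 2), Rational(1, 1126), 2893))) = Add(Rational(-193, 261), Mul(-1, Rational(2893, 2252))) = Add(Rational(-193, 261), Rational(-2893, 2252)) = Rational(-1189709, 587772)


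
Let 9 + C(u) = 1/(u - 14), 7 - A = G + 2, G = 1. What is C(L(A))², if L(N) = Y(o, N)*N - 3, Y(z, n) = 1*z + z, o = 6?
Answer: 77284/961 ≈ 80.420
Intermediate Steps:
Y(z, n) = 2*z (Y(z, n) = z + z = 2*z)
A = 4 (A = 7 - (1 + 2) = 7 - 1*3 = 7 - 3 = 4)
L(N) = -3 + 12*N (L(N) = (2*6)*N - 3 = 12*N - 3 = -3 + 12*N)
C(u) = -9 + 1/(-14 + u) (C(u) = -9 + 1/(u - 14) = -9 + 1/(-14 + u))
C(L(A))² = ((127 - 9*(-3 + 12*4))/(-14 + (-3 + 12*4)))² = ((127 - 9*(-3 + 48))/(-14 + (-3 + 48)))² = ((127 - 9*45)/(-14 + 45))² = ((127 - 405)/31)² = ((1/31)*(-278))² = (-278/31)² = 77284/961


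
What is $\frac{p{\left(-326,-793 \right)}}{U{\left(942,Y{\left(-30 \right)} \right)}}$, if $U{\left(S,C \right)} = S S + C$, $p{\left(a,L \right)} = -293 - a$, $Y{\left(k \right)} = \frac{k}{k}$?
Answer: $\frac{33}{887365} \approx 3.7189 \cdot 10^{-5}$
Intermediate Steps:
$Y{\left(k \right)} = 1$
$U{\left(S,C \right)} = C + S^{2}$ ($U{\left(S,C \right)} = S^{2} + C = C + S^{2}$)
$\frac{p{\left(-326,-793 \right)}}{U{\left(942,Y{\left(-30 \right)} \right)}} = \frac{-293 - -326}{1 + 942^{2}} = \frac{-293 + 326}{1 + 887364} = \frac{33}{887365}$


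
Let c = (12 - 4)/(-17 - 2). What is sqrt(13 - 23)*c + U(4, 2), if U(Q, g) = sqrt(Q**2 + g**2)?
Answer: 2*sqrt(5) - 8*I*sqrt(10)/19 ≈ 4.4721 - 1.3315*I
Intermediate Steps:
c = -8/19 (c = 8/(-19) = 8*(-1/19) = -8/19 ≈ -0.42105)
sqrt(13 - 23)*c + U(4, 2) = sqrt(13 - 23)*(-8/19) + sqrt(4**2 + 2**2) = sqrt(-10)*(-8/19) + sqrt(16 + 4) = (I*sqrt(10))*(-8/19) + sqrt(20) = -8*I*sqrt(10)/19 + 2*sqrt(5) = 2*sqrt(5) - 8*I*sqrt(10)/19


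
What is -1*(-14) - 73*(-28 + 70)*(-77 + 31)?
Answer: 141050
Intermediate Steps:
-1*(-14) - 73*(-28 + 70)*(-77 + 31) = 14 - 3066*(-46) = 14 - 73*(-1932) = 14 + 141036 = 141050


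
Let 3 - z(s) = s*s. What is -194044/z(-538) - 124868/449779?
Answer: 1649516048/4199499469 ≈ 0.39279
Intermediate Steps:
z(s) = 3 - s**2 (z(s) = 3 - s*s = 3 - s**2)
-194044/z(-538) - 124868/449779 = -194044/(3 - 1*(-538)**2) - 124868/449779 = -194044/(3 - 1*289444) - 124868*1/449779 = -194044/(3 - 289444) - 4028/14509 = -194044/(-289441) - 4028/14509 = -194044*(-1/289441) - 4028/14509 = 194044/289441 - 4028/14509 = 1649516048/4199499469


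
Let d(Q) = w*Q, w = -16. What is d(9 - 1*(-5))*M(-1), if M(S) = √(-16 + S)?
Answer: -224*I*√17 ≈ -923.58*I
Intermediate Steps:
d(Q) = -16*Q
d(9 - 1*(-5))*M(-1) = (-16*(9 - 1*(-5)))*√(-16 - 1) = (-16*(9 + 5))*√(-17) = (-16*14)*(I*√17) = -224*I*√17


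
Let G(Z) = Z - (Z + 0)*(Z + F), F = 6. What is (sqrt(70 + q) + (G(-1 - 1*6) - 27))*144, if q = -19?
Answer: -5904 + 144*sqrt(51) ≈ -4875.6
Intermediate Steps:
G(Z) = Z - Z*(6 + Z) (G(Z) = Z - (Z + 0)*(Z + 6) = Z - Z*(6 + Z))
(sqrt(70 + q) + (G(-1 - 1*6) - 27))*144 = (sqrt(70 - 19) + (-(-1 - 1*6)*(5 + (-1 - 1*6)) - 27))*144 = (sqrt(51) + (-(-1 - 6)*(5 + (-1 - 6)) - 27))*144 = (sqrt(51) + (-1*(-7)*(5 - 7) - 27))*144 = (sqrt(51) + (-1*(-7)*(-2) - 27))*144 = (sqrt(51) + (-14 - 27))*144 = (sqrt(51) - 41)*144 = (-41 + sqrt(51))*144 = -5904 + 144*sqrt(51)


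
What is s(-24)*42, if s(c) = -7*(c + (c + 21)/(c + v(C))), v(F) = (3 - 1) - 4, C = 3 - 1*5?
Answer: 91287/13 ≈ 7022.1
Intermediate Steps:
C = -2 (C = 3 - 5 = -2)
v(F) = -2 (v(F) = 2 - 4 = -2)
s(c) = -7*c - 7*(21 + c)/(-2 + c) (s(c) = -7*(c + (c + 21)/(c - 2)) = -7*(c + (21 + c)/(-2 + c)) = -7*c - 7*(21 + c)/(-2 + c))
s(-24)*42 = (7*(-21 - 24 - 1*(-24)²)/(-2 - 24))*42 = (7*(-21 - 24 - 1*576)/(-26))*42 = (7*(-1/26)*(-21 - 24 - 576))*42 = (7*(-1/26)*(-621))*42 = (4347/26)*42 = 91287/13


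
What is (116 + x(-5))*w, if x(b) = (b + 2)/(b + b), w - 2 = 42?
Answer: 25586/5 ≈ 5117.2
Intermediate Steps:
w = 44 (w = 2 + 42 = 44)
x(b) = (2 + b)/(2*b) (x(b) = (2 + b)/((2*b)) = (2 + b)*(1/(2*b)) = (2 + b)/(2*b))
(116 + x(-5))*w = (116 + (1/2)*(2 - 5)/(-5))*44 = (116 + (1/2)*(-1/5)*(-3))*44 = (116 + 3/10)*44 = (1163/10)*44 = 25586/5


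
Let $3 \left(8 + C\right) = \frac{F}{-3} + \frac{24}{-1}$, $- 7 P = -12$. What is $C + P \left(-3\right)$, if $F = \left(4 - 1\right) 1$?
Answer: $- \frac{451}{21} \approx -21.476$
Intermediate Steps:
$P = \frac{12}{7}$ ($P = \left(- \frac{1}{7}\right) \left(-12\right) = \frac{12}{7} \approx 1.7143$)
$F = 3$ ($F = 3 \cdot 1 = 3$)
$C = - \frac{49}{3}$ ($C = -8 + \frac{\frac{3}{-3} + \frac{24}{-1}}{3} = -8 + \frac{3 \left(- \frac{1}{3}\right) + 24 \left(-1\right)}{3} = -8 + \frac{-1 - 24}{3} = -8 + \frac{1}{3} \left(-25\right) = -8 - \frac{25}{3} = - \frac{49}{3} \approx -16.333$)
$C + P \left(-3\right) = - \frac{49}{3} + \frac{12}{7} \left(-3\right) = - \frac{49}{3} - \frac{36}{7} = - \frac{451}{21}$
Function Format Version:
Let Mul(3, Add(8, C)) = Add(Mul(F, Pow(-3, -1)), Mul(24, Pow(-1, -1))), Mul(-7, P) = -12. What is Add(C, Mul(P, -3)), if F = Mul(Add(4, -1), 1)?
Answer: Rational(-451, 21) ≈ -21.476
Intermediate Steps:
P = Rational(12, 7) (P = Mul(Rational(-1, 7), -12) = Rational(12, 7) ≈ 1.7143)
F = 3 (F = Mul(3, 1) = 3)
C = Rational(-49, 3) (C = Add(-8, Mul(Rational(1, 3), Add(Mul(3, Pow(-3, -1)), Mul(24, Pow(-1, -1))))) = Add(-8, Mul(Rational(1, 3), Add(Mul(3, Rational(-1, 3)), Mul(24, -1)))) = Add(-8, Mul(Rational(1, 3), Add(-1, -24))) = Add(-8, Mul(Rational(1, 3), -25)) = Add(-8, Rational(-25, 3)) = Rational(-49, 3) ≈ -16.333)
Add(C, Mul(P, -3)) = Add(Rational(-49, 3), Mul(Rational(12, 7), -3)) = Add(Rational(-49, 3), Rational(-36, 7)) = Rational(-451, 21)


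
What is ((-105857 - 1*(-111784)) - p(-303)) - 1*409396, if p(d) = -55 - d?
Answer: -403717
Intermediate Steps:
((-105857 - 1*(-111784)) - p(-303)) - 1*409396 = ((-105857 - 1*(-111784)) - (-55 - 1*(-303))) - 1*409396 = ((-105857 + 111784) - (-55 + 303)) - 409396 = (5927 - 1*248) - 409396 = (5927 - 248) - 409396 = 5679 - 409396 = -403717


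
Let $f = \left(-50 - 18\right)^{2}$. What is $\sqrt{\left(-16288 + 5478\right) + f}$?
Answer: $i \sqrt{6186} \approx 78.651 i$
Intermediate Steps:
$f = 4624$ ($f = \left(-68\right)^{2} = 4624$)
$\sqrt{\left(-16288 + 5478\right) + f} = \sqrt{\left(-16288 + 5478\right) + 4624} = \sqrt{-10810 + 4624} = \sqrt{-6186} = i \sqrt{6186}$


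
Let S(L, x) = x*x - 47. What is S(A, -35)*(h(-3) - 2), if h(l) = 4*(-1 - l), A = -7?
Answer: 7068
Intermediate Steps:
h(l) = -4 - 4*l
S(L, x) = -47 + x**2 (S(L, x) = x**2 - 47 = -47 + x**2)
S(A, -35)*(h(-3) - 2) = (-47 + (-35)**2)*((-4 - 4*(-3)) - 2) = (-47 + 1225)*((-4 + 12) - 2) = 1178*(8 - 2) = 1178*6 = 7068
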